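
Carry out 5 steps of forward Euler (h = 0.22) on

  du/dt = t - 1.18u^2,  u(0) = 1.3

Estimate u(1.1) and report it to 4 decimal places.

0.7698

Euler: u_{n+1} = u_n + h·f(t_n, u_n).
t=0.000000, u=1.300000: f=-1.994200 → u ← 1.300000 + 0.22·(-1.994200) = 0.861276
t=0.220000, u=0.861276: f=-0.655320 → u ← 0.861276 + 0.22·(-0.655320) = 0.717106
t=0.440000, u=0.717106: f=-0.166804 → u ← 0.717106 + 0.22·(-0.166804) = 0.680409
t=0.660000, u=0.680409: f=0.113712 → u ← 0.680409 + 0.22·0.113712 = 0.705425
t=0.880000, u=0.705425: f=0.292803 → u ← 0.705425 + 0.22·0.292803 = 0.769842
u(1.1) ≈ 0.7698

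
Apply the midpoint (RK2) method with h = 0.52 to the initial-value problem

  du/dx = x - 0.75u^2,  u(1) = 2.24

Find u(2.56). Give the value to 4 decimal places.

Midpoint: k1 = f(x_n, u_n); k2 = f(x_n + h/2, u_n + (h/2)·k1); u_{n+1} = u_n + h·k2.
x=1.000000, u=2.240000:
  k1 = f(1.000000, 2.240000) = -2.763200
  k2 = f(1.260000, 1.521568) = -0.476377
  u ← 2.240000 + 0.52·(-0.476377) = 1.992284
x=1.520000, u=1.992284:
  k1 = f(1.520000, 1.992284) = -1.456897
  k2 = f(1.780000, 1.613491) = -0.172515
  u ← 1.992284 + 0.52·(-0.172515) = 1.902576
x=2.040000, u=1.902576:
  k1 = f(2.040000, 1.902576) = -0.674848
  k2 = f(2.300000, 1.727116) = 0.062803
  u ← 1.902576 + 0.52·0.062803 = 1.935234
u(2.56) ≈ 1.9352

1.9352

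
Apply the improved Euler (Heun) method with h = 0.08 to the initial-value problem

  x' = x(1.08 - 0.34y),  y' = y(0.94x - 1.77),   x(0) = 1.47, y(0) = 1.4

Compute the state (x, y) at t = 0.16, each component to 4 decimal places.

1.6225, 1.3303

Heun on (x,y): k1 = f(t_n, state_n); k2 = f(t_n + h, state_n + h·k1); state_{n+1} = state_n + (h/2)·(k1 + k2).
0.000000: (1.470000, 1.400000)
  k1 = (0.887880, -0.543480)
  predictor → (1.541030, 1.356522)
  k2 = (0.953563, -0.436029)
  → (1.543658, 1.360820)
0.080000: (1.543658, 1.360820)
  k1 = (0.952933, -0.434049)
  predictor → (1.619892, 1.326096)
  k2 = (1.019119, -0.327945)
  → (1.622540, 1.330340)
(x(0.16), y(0.16)) ≈ (1.6225, 1.3303)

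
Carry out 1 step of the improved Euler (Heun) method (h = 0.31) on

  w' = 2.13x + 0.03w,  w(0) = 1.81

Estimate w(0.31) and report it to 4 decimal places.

1.9293

Heun: k1 = f(x_n, w_n); k2 = f(x_n + h, w_n + h·k1); w_{n+1} = w_n + (h/2)·(k1 + k2).
x=0.000000, w=1.810000:
  k1 = f(0.000000, 1.810000) = 0.054300
  k2 = f(0.310000, 1.826833) = 0.715105
  w ← 1.810000 + (0.31/2)·(0.054300 + 0.715105) = 1.929258
w(0.31) ≈ 1.9293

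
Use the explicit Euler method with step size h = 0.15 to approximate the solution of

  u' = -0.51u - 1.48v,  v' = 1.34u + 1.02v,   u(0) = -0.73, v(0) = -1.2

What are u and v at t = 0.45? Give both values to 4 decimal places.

Euler on (u,v): u_{n+1} = u_n + h·u', v_{n+1} = v_n + h·v'.
0.000000: (-0.730000, -1.200000); f=(2.148300, -2.202200) → (-0.407755, -1.530330)
0.150000: (-0.407755, -1.530330); f=(2.472843, -2.107328) → (-0.036828, -1.846429)
0.300000: (-0.036828, -1.846429); f=(2.751498, -1.932708) → (0.375896, -2.136335)
(u(0.45), v(0.45)) ≈ (0.3759, -2.1363)

0.3759, -2.1363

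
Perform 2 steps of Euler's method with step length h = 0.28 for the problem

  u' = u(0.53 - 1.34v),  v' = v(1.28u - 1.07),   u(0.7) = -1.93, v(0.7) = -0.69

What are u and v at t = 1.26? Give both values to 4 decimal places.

-3.1252, 0.0016

Euler on (u,v): u_{n+1} = u_n + h·u', v_{n+1} = v_n + h·v'.
0.700000: (-1.930000, -0.690000); f=(-2.807378, 2.442876) → (-2.716066, -0.005995)
0.980000: (-2.716066, -0.005995); f=(-1.461333, 0.027255) → (-3.125239, 0.001637)
(u(1.26), v(1.26)) ≈ (-3.1252, 0.0016)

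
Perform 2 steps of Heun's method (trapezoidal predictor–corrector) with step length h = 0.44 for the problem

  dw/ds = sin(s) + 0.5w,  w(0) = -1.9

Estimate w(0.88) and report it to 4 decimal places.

-2.5408

Heun: k1 = f(s_n, w_n); k2 = f(s_n + h, w_n + h·k1); w_{n+1} = w_n + (h/2)·(k1 + k2).
s=0.000000, w=-1.900000:
  k1 = f(0.000000, -1.900000) = -0.950000
  k2 = f(0.440000, -2.318000) = -0.733061
  w ← -1.900000 + (0.44/2)·(-0.950000 + (-0.733061)) = -2.270273
s=0.440000, w=-2.270273:
  k1 = f(0.440000, -2.270273) = -0.709197
  k2 = f(0.880000, -2.582320) = -0.520421
  w ← -2.270273 + (0.44/2)·(-0.709197 + (-0.520421)) = -2.540789
w(0.88) ≈ -2.5408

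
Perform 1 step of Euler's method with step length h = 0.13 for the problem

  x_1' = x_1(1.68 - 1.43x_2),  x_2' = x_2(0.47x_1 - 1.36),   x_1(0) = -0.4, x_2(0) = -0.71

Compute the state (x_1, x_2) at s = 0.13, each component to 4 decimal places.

Euler on (x_1,x_2): x_1_{n+1} = x_1_n + h·x_1', x_2_{n+1} = x_2_n + h·x_2'.
0.000000: (-0.400000, -0.710000); f=(-1.078120, 1.099080) → (-0.540156, -0.567120)
(x_1(0.13), x_2(0.13)) ≈ (-0.5402, -0.5671)

-0.5402, -0.5671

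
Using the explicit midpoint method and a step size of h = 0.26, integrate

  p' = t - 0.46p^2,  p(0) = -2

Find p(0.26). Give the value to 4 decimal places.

Midpoint: k1 = f(t_n, p_n); k2 = f(t_n + h/2, p_n + (h/2)·k1); p_{n+1} = p_n + h·k2.
t=0.000000, p=-2.000000:
  k1 = f(0.000000, -2.000000) = -1.840000
  k2 = f(0.130000, -2.239200) = -2.176448
  p ← -2.000000 + 0.26·(-2.176448) = -2.565876
p(0.26) ≈ -2.5659

-2.5659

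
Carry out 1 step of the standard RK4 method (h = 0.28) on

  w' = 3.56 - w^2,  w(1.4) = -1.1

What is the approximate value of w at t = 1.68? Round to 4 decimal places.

RK4: k1 = f(t_n, w_n); k2 = f(t_n + h/2, w_n + (h/2)·k1); k3 = f(t_n + h/2, w_n + (h/2)·k2); k4 = f(t_n + h, w_n + h·k3); w_{n+1} = w_n + (h/6)·(k1 + 2k2 + 2k3 + k4).
t=1.400000, w=-1.100000:
  k1 = f(1.400000, -1.100000) = 2.350000
  k2 = f(1.540000, -0.771000) = 2.965559
  k3 = f(1.540000, -0.684822) = 3.091019
  k4 = f(1.680000, -0.234515) = 3.505003
  w ← -1.100000 + (0.28/6)·(k1 + 2k2 + 2k3 + k4) = -0.261486
w(1.68) ≈ -0.2615

-0.2615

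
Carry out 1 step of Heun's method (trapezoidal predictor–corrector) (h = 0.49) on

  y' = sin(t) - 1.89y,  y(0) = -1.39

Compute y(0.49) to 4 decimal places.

-0.5835

Heun: k1 = f(t_n, y_n); k2 = f(t_n + h, y_n + h·k1); y_{n+1} = y_n + (h/2)·(k1 + k2).
t=0.000000, y=-1.390000:
  k1 = f(0.000000, -1.390000) = 2.627100
  k2 = f(0.490000, -0.102721) = 0.664769
  y ← -1.390000 + (0.49/2)·(2.627100 + 0.664769) = -0.583492
y(0.49) ≈ -0.5835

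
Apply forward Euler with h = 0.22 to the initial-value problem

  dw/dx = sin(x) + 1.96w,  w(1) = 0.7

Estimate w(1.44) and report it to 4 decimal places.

Euler: w_{n+1} = w_n + h·f(x_n, w_n).
x=1.000000, w=0.700000: f=2.213471 → w ← 0.700000 + 0.22·2.213471 = 1.186964
x=1.220000, w=1.186964: f=3.265548 → w ← 1.186964 + 0.22·3.265548 = 1.905384
w(1.44) ≈ 1.9054

1.9054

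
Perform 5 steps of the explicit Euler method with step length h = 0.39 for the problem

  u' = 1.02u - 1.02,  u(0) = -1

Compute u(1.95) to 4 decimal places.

Euler: u_{n+1} = u_n + h·f(x_n, u_n).
x=0.000000, u=-1.000000: f=-2.040000 → u ← -1.000000 + 0.39·(-2.040000) = -1.795600
x=0.390000, u=-1.795600: f=-2.851512 → u ← -1.795600 + 0.39·(-2.851512) = -2.907690
x=0.780000, u=-2.907690: f=-3.985843 → u ← -2.907690 + 0.39·(-3.985843) = -4.462169
x=1.170000, u=-4.462169: f=-5.571412 → u ← -4.462169 + 0.39·(-5.571412) = -6.635019
x=1.560000, u=-6.635019: f=-7.787720 → u ← -6.635019 + 0.39·(-7.787720) = -9.672230
u(1.95) ≈ -9.6722

-9.6722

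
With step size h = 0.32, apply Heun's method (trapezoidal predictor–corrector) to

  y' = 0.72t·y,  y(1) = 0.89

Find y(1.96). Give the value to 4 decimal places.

2.4314

Heun: k1 = f(t_n, y_n); k2 = f(t_n + h, y_n + h·k1); y_{n+1} = y_n + (h/2)·(k1 + k2).
t=1.000000, y=0.890000:
  k1 = f(1.000000, 0.890000) = 0.640800
  k2 = f(1.320000, 1.095056) = 1.040741
  y ← 0.890000 + (0.32/2)·(0.640800 + 1.040741) = 1.159047
t=1.320000, y=1.159047:
  k1 = f(1.320000, 1.159047) = 1.101558
  k2 = f(1.640000, 1.511545) = 1.784832
  y ← 1.159047 + (0.32/2)·(1.101558 + 1.784832) = 1.620869
t=1.640000, y=1.620869:
  k1 = f(1.640000, 1.620869) = 1.913922
  k2 = f(1.960000, 2.233324) = 3.151667
  y ← 1.620869 + (0.32/2)·(1.913922 + 3.151667) = 2.431363
y(1.96) ≈ 2.4314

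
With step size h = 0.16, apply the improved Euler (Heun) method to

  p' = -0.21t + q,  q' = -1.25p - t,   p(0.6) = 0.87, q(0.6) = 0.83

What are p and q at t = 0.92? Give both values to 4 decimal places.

Heun on (p,q): k1 = f(t_n, state_n); k2 = f(t_n + h, state_n + h·k1); state_{n+1} = state_n + (h/2)·(k1 + k2).
0.600000: (0.870000, 0.830000)
  k1 = (0.704000, -1.687500)
  predictor → (0.982640, 0.560000)
  k2 = (0.400400, -1.988300)
  → (0.958352, 0.535936)
0.760000: (0.958352, 0.535936)
  k1 = (0.376336, -1.957940)
  predictor → (1.018566, 0.222666)
  k2 = (0.029466, -2.193207)
  → (0.990816, 0.203844)
(p(0.92), q(0.92)) ≈ (0.9908, 0.2038)

0.9908, 0.2038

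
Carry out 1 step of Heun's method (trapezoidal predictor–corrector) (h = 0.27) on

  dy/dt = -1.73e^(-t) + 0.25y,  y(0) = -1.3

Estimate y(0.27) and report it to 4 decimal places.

Heun: k1 = f(t_n, y_n); k2 = f(t_n + h, y_n + h·k1); y_{n+1} = y_n + (h/2)·(k1 + k2).
t=0.000000, y=-1.300000:
  k1 = f(0.000000, -1.300000) = -2.055000
  k2 = f(0.270000, -1.854850) = -1.784359
  y ← -1.300000 + (0.27/2)·(-2.055000 + (-1.784359)) = -1.818313
y(0.27) ≈ -1.8183

-1.8183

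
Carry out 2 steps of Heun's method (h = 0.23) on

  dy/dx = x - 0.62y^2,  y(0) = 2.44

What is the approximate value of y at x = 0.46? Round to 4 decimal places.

Heun: k1 = f(x_n, y_n); k2 = f(x_n + h, y_n + h·k1); y_{n+1} = y_n + (h/2)·(k1 + k2).
x=0.000000, y=2.440000:
  k1 = f(0.000000, 2.440000) = -3.691232
  k2 = f(0.230000, 1.591017) = -1.339427
  y ← 2.440000 + (0.23/2)·(-3.691232 + (-1.339427)) = 1.861474
x=0.230000, y=1.861474:
  k1 = f(0.230000, 1.861474) = -1.918353
  k2 = f(0.460000, 1.420253) = -0.790613
  y ← 1.861474 + (0.23/2)·(-1.918353 + (-0.790613)) = 1.549943
y(0.46) ≈ 1.5499

1.5499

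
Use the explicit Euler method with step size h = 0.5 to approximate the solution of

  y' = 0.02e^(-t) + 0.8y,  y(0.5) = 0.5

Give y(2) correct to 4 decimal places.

Euler: y_{n+1} = y_n + h·f(t_n, y_n).
t=0.500000, y=0.500000: f=0.412131 → y ← 0.500000 + 0.5·0.412131 = 0.706065
t=1.000000, y=0.706065: f=0.572210 → y ← 0.706065 + 0.5·0.572210 = 0.992170
t=1.500000, y=0.992170: f=0.798199 → y ← 0.992170 + 0.5·0.798199 = 1.391270
y(2) ≈ 1.3913

1.3913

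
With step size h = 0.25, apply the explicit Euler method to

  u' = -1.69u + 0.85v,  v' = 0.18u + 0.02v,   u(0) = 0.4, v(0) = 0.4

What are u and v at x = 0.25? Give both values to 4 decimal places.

0.3160, 0.4200

Euler on (u,v): u_{n+1} = u_n + h·u', v_{n+1} = v_n + h·v'.
0.000000: (0.400000, 0.400000); f=(-0.336000, 0.080000) → (0.316000, 0.420000)
(u(0.25), v(0.25)) ≈ (0.3160, 0.4200)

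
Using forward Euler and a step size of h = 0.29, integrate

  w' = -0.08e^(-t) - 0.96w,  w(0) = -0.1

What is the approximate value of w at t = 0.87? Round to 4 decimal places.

Euler: w_{n+1} = w_n + h·f(t_n, w_n).
t=0.000000, w=-0.100000: f=0.016000 → w ← -0.100000 + 0.29·0.016000 = -0.095360
t=0.290000, w=-0.095360: f=0.031685 → w ← -0.095360 + 0.29·0.031685 = -0.086171
t=0.580000, w=-0.086171: f=0.037933 → w ← -0.086171 + 0.29·0.037933 = -0.075171
w(0.87) ≈ -0.0752

-0.0752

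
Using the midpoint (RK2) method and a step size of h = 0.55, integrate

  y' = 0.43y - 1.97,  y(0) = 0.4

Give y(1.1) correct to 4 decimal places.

-2.1041

Midpoint: k1 = f(s_n, y_n); k2 = f(s_n + h/2, y_n + (h/2)·k1); y_{n+1} = y_n + h·k2.
s=0.000000, y=0.400000:
  k1 = f(0.000000, 0.400000) = -1.798000
  k2 = f(0.275000, -0.094450) = -2.010613
  y ← 0.400000 + 0.55·(-2.010613) = -0.705837
s=0.550000, y=-0.705837:
  k1 = f(0.550000, -0.705837) = -2.273510
  k2 = f(0.825000, -1.331053) = -2.542353
  y ← -0.705837 + 0.55·(-2.542353) = -2.104131
y(1.1) ≈ -2.1041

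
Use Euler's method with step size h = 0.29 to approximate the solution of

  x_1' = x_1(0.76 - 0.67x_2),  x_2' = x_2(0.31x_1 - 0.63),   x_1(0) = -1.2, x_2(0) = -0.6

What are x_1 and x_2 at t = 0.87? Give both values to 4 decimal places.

Euler on (x_1,x_2): x_1_{n+1} = x_1_n + h·x_1', x_2_{n+1} = x_2_n + h·x_2'.
0.000000: (-1.200000, -0.600000); f=(-1.394400, 0.601200) → (-1.604376, -0.425652)
0.290000: (-1.604376, -0.425652); f=(-1.676873, 0.479862) → (-2.090669, -0.286492)
0.580000: (-2.090669, -0.286492); f=(-1.990212, 0.366168) → (-2.667831, -0.180304)
(x_1(0.87), x_2(0.87)) ≈ (-2.6678, -0.1803)

-2.6678, -0.1803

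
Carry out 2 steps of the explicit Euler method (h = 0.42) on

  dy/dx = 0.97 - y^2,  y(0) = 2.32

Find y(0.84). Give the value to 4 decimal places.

0.7827

Euler: y_{n+1} = y_n + h·f(x_n, y_n).
x=0.000000, y=2.320000: f=-4.412400 → y ← 2.320000 + 0.42·(-4.412400) = 0.466792
x=0.420000, y=0.466792: f=0.752105 → y ← 0.466792 + 0.42·0.752105 = 0.782676
y(0.84) ≈ 0.7827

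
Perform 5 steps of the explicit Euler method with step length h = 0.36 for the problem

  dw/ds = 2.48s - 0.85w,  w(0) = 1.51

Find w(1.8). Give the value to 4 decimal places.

2.6149

Euler: w_{n+1} = w_n + h·f(s_n, w_n).
s=0.000000, w=1.510000: f=-1.283500 → w ← 1.510000 + 0.36·(-1.283500) = 1.047940
s=0.360000, w=1.047940: f=0.002051 → w ← 1.047940 + 0.36·0.002051 = 1.048678
s=0.720000, w=1.048678: f=0.894223 → w ← 1.048678 + 0.36·0.894223 = 1.370599
s=1.080000, w=1.370599: f=1.513391 → w ← 1.370599 + 0.36·1.513391 = 1.915420
s=1.440000, w=1.915420: f=1.943093 → w ← 1.915420 + 0.36·1.943093 = 2.614933
w(1.8) ≈ 2.6149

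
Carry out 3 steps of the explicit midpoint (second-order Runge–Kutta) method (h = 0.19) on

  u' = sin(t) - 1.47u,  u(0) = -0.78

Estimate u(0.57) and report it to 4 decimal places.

-0.2178

Midpoint: k1 = f(t_n, u_n); k2 = f(t_n + h/2, u_n + (h/2)·k1); u_{n+1} = u_n + h·k2.
t=0.000000, u=-0.780000:
  k1 = f(0.000000, -0.780000) = 1.146600
  k2 = f(0.095000, -0.671073) = 1.081334
  u ← -0.780000 + 0.19·1.081334 = -0.574546
t=0.190000, u=-0.574546:
  k1 = f(0.190000, -0.574546) = 1.033442
  k2 = f(0.285000, -0.476369) = 0.981421
  u ← -0.574546 + 0.19·0.981421 = -0.388077
t=0.380000, u=-0.388077:
  k1 = f(0.380000, -0.388077) = 0.941393
  k2 = f(0.475000, -0.298644) = 0.896345
  u ← -0.388077 + 0.19·0.896345 = -0.217771
u(0.57) ≈ -0.2178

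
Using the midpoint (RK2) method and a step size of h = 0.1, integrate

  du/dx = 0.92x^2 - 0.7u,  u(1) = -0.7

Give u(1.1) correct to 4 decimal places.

-0.5545

Midpoint: k1 = f(x_n, u_n); k2 = f(x_n + h/2, u_n + (h/2)·k1); u_{n+1} = u_n + h·k2.
x=1.000000, u=-0.700000:
  k1 = f(1.000000, -0.700000) = 1.410000
  k2 = f(1.050000, -0.629500) = 1.454950
  u ← -0.700000 + 0.1·1.454950 = -0.554505
u(1.1) ≈ -0.5545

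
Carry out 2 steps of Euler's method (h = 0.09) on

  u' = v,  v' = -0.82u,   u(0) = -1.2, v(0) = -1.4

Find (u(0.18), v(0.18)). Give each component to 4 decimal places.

Euler on (u,v): u_{n+1} = u_n + h·u', v_{n+1} = v_n + h·v'.
0.000000: (-1.200000, -1.400000); f=(-1.400000, 0.984000) → (-1.326000, -1.311440)
0.090000: (-1.326000, -1.311440); f=(-1.311440, 1.087320) → (-1.444030, -1.213581)
(u(0.18), v(0.18)) ≈ (-1.4440, -1.2136)

-1.4440, -1.2136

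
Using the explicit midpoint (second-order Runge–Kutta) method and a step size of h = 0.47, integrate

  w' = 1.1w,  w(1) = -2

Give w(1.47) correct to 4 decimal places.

Midpoint: k1 = f(t_n, w_n); k2 = f(t_n + h/2, w_n + (h/2)·k1); w_{n+1} = w_n + h·k2.
t=1.000000, w=-2.000000:
  k1 = f(1.000000, -2.000000) = -2.200000
  k2 = f(1.235000, -2.517000) = -2.768700
  w ← -2.000000 + 0.47·(-2.768700) = -3.301289
w(1.47) ≈ -3.3013

-3.3013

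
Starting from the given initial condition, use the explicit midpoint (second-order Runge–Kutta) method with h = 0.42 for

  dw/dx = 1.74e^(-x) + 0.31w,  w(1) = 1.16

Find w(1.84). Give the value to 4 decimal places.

1.9268

Midpoint: k1 = f(x_n, w_n); k2 = f(x_n + h/2, w_n + (h/2)·k1); w_{n+1} = w_n + h·k2.
x=1.000000, w=1.160000:
  k1 = f(1.000000, 1.160000) = 0.999710
  k2 = f(1.210000, 1.369939) = 0.943544
  w ← 1.160000 + 0.42·0.943544 = 1.556289
x=1.420000, w=1.556289:
  k1 = f(1.420000, 1.556289) = 0.903032
  k2 = f(1.630000, 1.745925) = 0.882154
  w ← 1.556289 + 0.42·0.882154 = 1.926793
w(1.84) ≈ 1.9268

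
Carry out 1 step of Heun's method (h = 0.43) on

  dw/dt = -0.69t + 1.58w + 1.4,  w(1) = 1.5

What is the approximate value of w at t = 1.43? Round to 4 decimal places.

Heun: k1 = f(t_n, w_n); k2 = f(t_n + h, w_n + h·k1); w_{n+1} = w_n + (h/2)·(k1 + k2).
t=1.000000, w=1.500000:
  k1 = f(1.000000, 1.500000) = 3.080000
  k2 = f(1.430000, 2.824400) = 4.875852
  w ← 1.500000 + (0.43/2)·(3.080000 + 4.875852) = 3.210508
w(1.43) ≈ 3.2105

3.2105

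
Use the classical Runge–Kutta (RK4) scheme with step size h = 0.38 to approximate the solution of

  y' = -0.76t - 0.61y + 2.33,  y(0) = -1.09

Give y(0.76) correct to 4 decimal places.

RK4: k1 = f(t_n, y_n); k2 = f(t_n + h/2, y_n + (h/2)·k1); k3 = f(t_n + h/2, y_n + (h/2)·k2); k4 = f(t_n + h, y_n + h·k3); y_{n+1} = y_n + (h/6)·(k1 + 2k2 + 2k3 + k4).
t=0.000000, y=-1.090000:
  k1 = f(0.000000, -1.090000) = 2.994900
  k2 = f(0.190000, -0.520969) = 2.503391
  k3 = f(0.190000, -0.614356) = 2.560357
  k4 = f(0.380000, -0.117064) = 2.112609
  y ← -1.090000 + (0.38/6)·(k1 + 2k2 + 2k3 + k4) = -0.125116
t=0.380000, y=-0.125116:
  k1 = f(0.380000, -0.125116) = 2.117521
  k2 = f(0.570000, 0.277213) = 1.727700
  k3 = f(0.570000, 0.203147) = 1.772880
  k4 = f(0.760000, 0.548578) = 1.417767
  y ← -0.125116 + (0.38/6)·(k1 + 2k2 + 2k3 + k4) = 0.542192
y(0.76) ≈ 0.5422

0.5422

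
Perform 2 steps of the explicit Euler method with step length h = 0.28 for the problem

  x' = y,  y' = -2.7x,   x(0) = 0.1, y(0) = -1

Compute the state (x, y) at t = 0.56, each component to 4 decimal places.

Euler on (x,y): x_{n+1} = x_n + h·x', y_{n+1} = y_n + h·y'.
0.000000: (0.100000, -1.000000); f=(-1.000000, -0.270000) → (-0.180000, -1.075600)
0.280000: (-0.180000, -1.075600); f=(-1.075600, 0.486000) → (-0.481168, -0.939520)
(x(0.56), y(0.56)) ≈ (-0.4812, -0.9395)

-0.4812, -0.9395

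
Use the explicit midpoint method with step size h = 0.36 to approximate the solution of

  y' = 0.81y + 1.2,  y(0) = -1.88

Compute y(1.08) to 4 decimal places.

Midpoint: k1 = f(t_n, y_n); k2 = f(t_n + h/2, y_n + (h/2)·k1); y_{n+1} = y_n + h·k2.
t=0.000000, y=-1.880000:
  k1 = f(0.000000, -1.880000) = -0.322800
  k2 = f(0.180000, -1.938104) = -0.369864
  y ← -1.880000 + 0.36·(-0.369864) = -2.013151
t=0.360000, y=-2.013151:
  k1 = f(0.360000, -2.013151) = -0.430652
  k2 = f(0.540000, -2.090669) = -0.493442
  y ← -2.013151 + 0.36·(-0.493442) = -2.190790
t=0.720000, y=-2.190790:
  k1 = f(0.720000, -2.190790) = -0.574540
  k2 = f(0.900000, -2.294207) = -0.658308
  y ← -2.190790 + 0.36·(-0.658308) = -2.427781
y(1.08) ≈ -2.4278

-2.4278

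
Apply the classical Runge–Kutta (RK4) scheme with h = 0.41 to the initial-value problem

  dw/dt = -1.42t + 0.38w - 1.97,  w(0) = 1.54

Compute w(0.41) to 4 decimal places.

RK4: k1 = f(t_n, w_n); k2 = f(t_n + h/2, w_n + (h/2)·k1); k3 = f(t_n + h/2, w_n + (h/2)·k2); k4 = f(t_n + h, w_n + h·k3); w_{n+1} = w_n + (h/6)·(k1 + 2k2 + 2k3 + k4).
t=0.000000, w=1.540000:
  k1 = f(0.000000, 1.540000) = -1.384800
  k2 = f(0.205000, 1.256116) = -1.783776
  k3 = f(0.205000, 1.174326) = -1.814856
  k4 = f(0.410000, 0.795909) = -2.249755
  w ← 1.540000 + (0.41/6)·(k1 + 2k2 + 2k3 + k4) = 0.799826
w(0.41) ≈ 0.7998

0.7998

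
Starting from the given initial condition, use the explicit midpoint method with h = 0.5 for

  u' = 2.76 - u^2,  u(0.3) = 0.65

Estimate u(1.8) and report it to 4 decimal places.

Midpoint: k1 = f(s_n, u_n); k2 = f(s_n + h/2, u_n + (h/2)·k1); u_{n+1} = u_n + h·k2.
s=0.300000, u=0.650000:
  k1 = f(0.300000, 0.650000) = 2.337500
  k2 = f(0.550000, 1.234375) = 1.236318
  u ← 0.650000 + 0.5·1.236318 = 1.268159
s=0.800000, u=1.268159:
  k1 = f(0.800000, 1.268159) = 1.151772
  k2 = f(1.050000, 1.556102) = 0.338546
  u ← 1.268159 + 0.5·0.338546 = 1.437432
s=1.300000, u=1.437432:
  k1 = f(1.300000, 1.437432) = 0.693789
  k2 = f(1.550000, 1.610879) = 0.165068
  u ← 1.437432 + 0.5·0.165068 = 1.519966
u(1.8) ≈ 1.5200

1.5200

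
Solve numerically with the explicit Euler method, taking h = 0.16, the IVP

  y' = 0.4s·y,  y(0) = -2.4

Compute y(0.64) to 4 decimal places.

Euler: y_{n+1} = y_n + h·f(s_n, y_n).
s=0.000000, y=-2.400000: f=0.000000 → y ← -2.400000 + 0.16·0.000000 = -2.400000
s=0.160000, y=-2.400000: f=-0.153600 → y ← -2.400000 + 0.16·(-0.153600) = -2.424576
s=0.320000, y=-2.424576: f=-0.310346 → y ← -2.424576 + 0.16·(-0.310346) = -2.474231
s=0.480000, y=-2.474231: f=-0.475052 → y ← -2.474231 + 0.16·(-0.475052) = -2.550240
y(0.64) ≈ -2.5502

-2.5502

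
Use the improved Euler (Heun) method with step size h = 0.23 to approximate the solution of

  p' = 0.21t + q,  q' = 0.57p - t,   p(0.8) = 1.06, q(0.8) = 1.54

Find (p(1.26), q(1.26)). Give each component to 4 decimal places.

Heun on (p,q): k1 = f(t_n, state_n); k2 = f(t_n + h, state_n + h·k1); state_{n+1} = state_n + (h/2)·(k1 + k2).
0.800000: (1.060000, 1.540000)
  k1 = (1.708000, -0.195800)
  predictor → (1.452840, 1.494966)
  k2 = (1.711266, -0.201881)
  → (1.453216, 1.494267)
1.030000: (1.453216, 1.494267)
  k1 = (1.710567, -0.201667)
  predictor → (1.846646, 1.447883)
  k2 = (1.712483, -0.207412)
  → (1.846866, 1.447223)
(p(1.26), q(1.26)) ≈ (1.8469, 1.4472)

1.8469, 1.4472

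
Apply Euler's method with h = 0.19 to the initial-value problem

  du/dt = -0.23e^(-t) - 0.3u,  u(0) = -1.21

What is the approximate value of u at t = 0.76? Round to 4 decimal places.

Euler: u_{n+1} = u_n + h·f(t_n, u_n).
t=0.000000, u=-1.210000: f=0.133000 → u ← -1.210000 + 0.19·0.133000 = -1.184730
t=0.190000, u=-1.184730: f=0.165218 → u ← -1.184730 + 0.19·0.165218 = -1.153339
t=0.380000, u=-1.153339: f=0.188713 → u ← -1.153339 + 0.19·0.188713 = -1.117483
t=0.570000, u=-1.117483: f=0.205174 → u ← -1.117483 + 0.19·0.205174 = -1.078500
u(0.76) ≈ -1.0785

-1.0785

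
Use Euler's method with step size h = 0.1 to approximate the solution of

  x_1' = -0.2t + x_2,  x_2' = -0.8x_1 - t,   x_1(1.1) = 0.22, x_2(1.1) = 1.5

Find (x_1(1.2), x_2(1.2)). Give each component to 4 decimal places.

Euler on (x_1,x_2): x_1_{n+1} = x_1_n + h·x_1', x_2_{n+1} = x_2_n + h·x_2'.
1.100000: (0.220000, 1.500000); f=(1.280000, -1.276000) → (0.348000, 1.372400)
(x_1(1.2), x_2(1.2)) ≈ (0.3480, 1.3724)

0.3480, 1.3724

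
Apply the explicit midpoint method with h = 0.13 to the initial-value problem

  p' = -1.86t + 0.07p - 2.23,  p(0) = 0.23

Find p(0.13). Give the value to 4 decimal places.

Midpoint: k1 = f(t_n, p_n); k2 = f(t_n + h/2, p_n + (h/2)·k1); p_{n+1} = p_n + h·k2.
t=0.000000, p=0.230000:
  k1 = f(0.000000, 0.230000) = -2.213900
  k2 = f(0.065000, 0.086097) = -2.344873
  p ← 0.230000 + 0.13·(-2.344873) = -0.074834
p(0.13) ≈ -0.0748

-0.0748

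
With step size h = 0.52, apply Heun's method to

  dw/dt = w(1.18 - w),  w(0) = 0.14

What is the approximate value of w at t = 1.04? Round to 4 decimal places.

Heun: k1 = f(t_n, w_n); k2 = f(t_n + h, w_n + h·k1); w_{n+1} = w_n + (h/2)·(k1 + k2).
t=0.000000, w=0.140000:
  k1 = f(0.000000, 0.140000) = 0.145600
  k2 = f(0.520000, 0.215712) = 0.208008
  w ← 0.140000 + (0.52/2)·(0.145600 + 0.208008) = 0.231938
t=0.520000, w=0.231938:
  k1 = f(0.520000, 0.231938) = 0.219892
  k2 = f(1.040000, 0.346282) = 0.288701
  w ← 0.231938 + (0.52/2)·(0.219892 + 0.288701) = 0.364172
w(1.04) ≈ 0.3642

0.3642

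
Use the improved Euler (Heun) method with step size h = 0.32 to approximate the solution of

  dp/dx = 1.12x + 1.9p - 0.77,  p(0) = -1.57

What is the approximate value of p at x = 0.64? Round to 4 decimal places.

-5.6340

Heun: k1 = f(x_n, p_n); k2 = f(x_n + h, p_n + h·k1); p_{n+1} = p_n + (h/2)·(k1 + k2).
x=0.000000, p=-1.570000:
  k1 = f(0.000000, -1.570000) = -3.753000
  k2 = f(0.320000, -2.770960) = -5.676424
  p ← -1.570000 + (0.32/2)·(-3.753000 + (-5.676424)) = -3.078708
x=0.320000, p=-3.078708:
  k1 = f(0.320000, -3.078708) = -6.261145
  k2 = f(0.640000, -5.082274) = -9.709521
  p ← -3.078708 + (0.32/2)·(-6.261145 + (-9.709521)) = -5.634014
p(0.64) ≈ -5.6340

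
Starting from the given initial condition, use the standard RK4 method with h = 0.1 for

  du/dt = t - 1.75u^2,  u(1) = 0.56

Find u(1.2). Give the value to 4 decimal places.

RK4: k1 = f(t_n, u_n); k2 = f(t_n + h/2, u_n + (h/2)·k1); k3 = f(t_n + h/2, u_n + (h/2)·k2); k4 = f(t_n + h, u_n + h·k3); u_{n+1} = u_n + (h/6)·(k1 + 2k2 + 2k3 + k4).
t=1.000000, u=0.560000:
  k1 = f(1.000000, 0.560000) = 0.451200
  k2 = f(1.050000, 0.582560) = 0.456092
  k3 = f(1.050000, 0.582805) = 0.455593
  k4 = f(1.100000, 0.605559) = 0.458271
  u ← 0.560000 + (0.1/6)·(k1 + 2k2 + 2k3 + k4) = 0.605547
t=1.100000, u=0.605547:
  k1 = f(1.100000, 0.605547) = 0.458297
  k2 = f(1.150000, 0.628462) = 0.458812
  k3 = f(1.150000, 0.628488) = 0.458755
  k4 = f(1.200000, 0.651423) = 0.457384
  u ← 0.605547 + (0.1/6)·(k1 + 2k2 + 2k3 + k4) = 0.651394
u(1.2) ≈ 0.6514

0.6514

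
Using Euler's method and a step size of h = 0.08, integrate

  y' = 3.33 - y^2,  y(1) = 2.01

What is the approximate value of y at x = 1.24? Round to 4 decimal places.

1.8876

Euler: y_{n+1} = y_n + h·f(x_n, y_n).
x=1.000000, y=2.010000: f=-0.710100 → y ← 2.010000 + 0.08·(-0.710100) = 1.953192
x=1.080000, y=1.953192: f=-0.484959 → y ← 1.953192 + 0.08·(-0.484959) = 1.914395
x=1.160000, y=1.914395: f=-0.334909 → y ← 1.914395 + 0.08·(-0.334909) = 1.887603
y(1.24) ≈ 1.8876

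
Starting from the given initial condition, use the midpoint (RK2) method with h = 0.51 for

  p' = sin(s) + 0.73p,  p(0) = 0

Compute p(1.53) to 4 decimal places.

1.4121

Midpoint: k1 = f(s_n, p_n); k2 = f(s_n + h/2, p_n + (h/2)·k1); p_{n+1} = p_n + h·k2.
s=0.000000, p=0.000000:
  k1 = f(0.000000, 0.000000) = 0.000000
  k2 = f(0.255000, 0.000000) = 0.252245
  p ← 0.000000 + 0.51·0.252245 = 0.128645
s=0.510000, p=0.128645:
  k1 = f(0.510000, 0.128645) = 0.582088
  k2 = f(0.765000, 0.277078) = 0.894804
  p ← 0.128645 + 0.51·0.894804 = 0.584995
s=1.020000, p=0.584995:
  k1 = f(1.020000, 0.584995) = 1.279154
  k2 = f(1.275000, 0.911179) = 1.621731
  p ← 0.584995 + 0.51·1.621731 = 1.412078
p(1.53) ≈ 1.4121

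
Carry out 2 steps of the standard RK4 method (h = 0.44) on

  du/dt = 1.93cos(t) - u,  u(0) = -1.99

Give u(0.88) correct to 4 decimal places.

RK4: k1 = f(t_n, u_n); k2 = f(t_n + h/2, u_n + (h/2)·k1); k3 = f(t_n + h/2, u_n + (h/2)·k2); k4 = f(t_n + h, u_n + h·k3); u_{n+1} = u_n + (h/6)·(k1 + 2k2 + 2k3 + k4).
t=0.000000, u=-1.990000:
  k1 = f(0.000000, -1.990000) = 3.920000
  k2 = f(0.220000, -1.127600) = 3.011082
  k3 = f(0.220000, -1.327562) = 3.211044
  k4 = f(0.440000, -0.577141) = 2.323311
  u ← -1.990000 + (0.44/6)·(k1 + 2k2 + 2k3 + k4) = -0.619579
t=0.440000, u=-0.619579:
  k1 = f(0.440000, -0.619579) = 2.365749
  k2 = f(0.660000, -0.099114) = 1.623799
  k3 = f(0.660000, -0.262343) = 1.787028
  k4 = f(0.880000, 0.166714) = 1.062988
  u ← -0.619579 + (0.44/6)·(k1 + 2k2 + 2k3 + k4) = 0.132117
u(0.88) ≈ 0.1321

0.1321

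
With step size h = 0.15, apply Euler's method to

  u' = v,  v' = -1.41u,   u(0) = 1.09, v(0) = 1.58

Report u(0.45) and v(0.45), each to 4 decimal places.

Euler on (u,v): u_{n+1} = u_n + h·u', v_{n+1} = v_n + h·v'.
0.000000: (1.090000, 1.580000); f=(1.580000, -1.536900) → (1.327000, 1.349465)
0.150000: (1.327000, 1.349465); f=(1.349465, -1.871070) → (1.529420, 1.068805)
0.300000: (1.529420, 1.068805); f=(1.068805, -2.156482) → (1.689740, 0.745332)
(u(0.45), v(0.45)) ≈ (1.6897, 0.7453)

1.6897, 0.7453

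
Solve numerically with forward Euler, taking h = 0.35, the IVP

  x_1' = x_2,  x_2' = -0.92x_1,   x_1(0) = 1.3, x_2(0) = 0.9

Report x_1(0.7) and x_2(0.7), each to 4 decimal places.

1.7835, -0.0386

Euler on (x_1,x_2): x_1_{n+1} = x_1_n + h·x_1', x_2_{n+1} = x_2_n + h·x_2'.
0.000000: (1.300000, 0.900000); f=(0.900000, -1.196000) → (1.615000, 0.481400)
0.350000: (1.615000, 0.481400); f=(0.481400, -1.485800) → (1.783490, -0.038630)
(x_1(0.7), x_2(0.7)) ≈ (1.7835, -0.0386)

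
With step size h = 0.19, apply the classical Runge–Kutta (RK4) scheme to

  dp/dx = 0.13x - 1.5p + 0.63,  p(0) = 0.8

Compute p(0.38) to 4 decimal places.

RK4: k1 = f(x_n, p_n); k2 = f(x_n + h/2, p_n + (h/2)·k1); k3 = f(x_n + h/2, p_n + (h/2)·k2); k4 = f(x_n + h, p_n + h·k3); p_{n+1} = p_n + (h/6)·(k1 + 2k2 + 2k3 + k4).
x=0.000000, p=0.800000:
  k1 = f(0.000000, 0.800000) = -0.570000
  k2 = f(0.095000, 0.745850) = -0.476425
  k3 = f(0.095000, 0.754740) = -0.489759
  k4 = f(0.190000, 0.706946) = -0.405719
  p ← 0.800000 + (0.19/6)·(k1 + 2k2 + 2k3 + k4) = 0.707911
x=0.190000, p=0.707911:
  k1 = f(0.190000, 0.707911) = -0.407166
  k2 = f(0.285000, 0.669230) = -0.336795
  k3 = f(0.285000, 0.675915) = -0.346823
  k4 = f(0.380000, 0.642014) = -0.283621
  p ← 0.707911 + (0.19/6)·(k1 + 2k2 + 2k3 + k4) = 0.642740
p(0.38) ≈ 0.6427

0.6427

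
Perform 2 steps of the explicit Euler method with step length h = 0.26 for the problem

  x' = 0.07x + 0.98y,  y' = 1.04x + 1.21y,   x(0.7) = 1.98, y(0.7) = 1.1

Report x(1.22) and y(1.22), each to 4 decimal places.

2.8430, 3.2257

Euler on (x,y): x_{n+1} = x_n + h·x', y_{n+1} = y_n + h·y'.
0.700000: (1.980000, 1.100000); f=(1.216600, 3.390200) → (2.296316, 1.981452)
0.960000: (2.296316, 1.981452); f=(2.102565, 4.785726) → (2.842983, 3.225741)
(x(1.22), y(1.22)) ≈ (2.8430, 3.2257)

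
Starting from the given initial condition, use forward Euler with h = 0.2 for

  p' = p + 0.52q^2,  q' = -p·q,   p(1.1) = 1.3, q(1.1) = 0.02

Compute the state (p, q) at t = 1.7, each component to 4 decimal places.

2.2465, 0.0064

Euler on (p,q): p_{n+1} = p_n + h·p', q_{n+1} = q_n + h·q'.
1.100000: (1.300000, 0.020000); f=(1.300208, -0.026000) → (1.560042, 0.014800)
1.300000: (1.560042, 0.014800); f=(1.560156, -0.023089) → (1.872073, 0.010182)
1.500000: (1.872073, 0.010182); f=(1.872127, -0.019062) → (2.246498, 0.006370)
(p(1.7), q(1.7)) ≈ (2.2465, 0.0064)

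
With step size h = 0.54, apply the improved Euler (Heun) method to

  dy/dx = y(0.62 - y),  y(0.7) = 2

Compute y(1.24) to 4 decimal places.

1.2700

Heun: k1 = f(x_n, y_n); k2 = f(x_n + h, y_n + h·k1); y_{n+1} = y_n + (h/2)·(k1 + k2).
x=0.700000, y=2.000000:
  k1 = f(0.700000, 2.000000) = -2.760000
  k2 = f(1.240000, 0.509600) = 0.056260
  y ← 2.000000 + (0.54/2)·(-2.760000 + 0.056260) = 1.269990
y(1.24) ≈ 1.2700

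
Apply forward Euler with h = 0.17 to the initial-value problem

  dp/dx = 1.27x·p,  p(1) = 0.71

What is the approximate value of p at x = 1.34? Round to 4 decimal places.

Euler: p_{n+1} = p_n + h·f(x_n, p_n).
x=1.000000, p=0.710000: f=0.901700 → p ← 0.710000 + 0.17·0.901700 = 0.863289
x=1.170000, p=0.863289: f=1.282761 → p ← 0.863289 + 0.17·1.282761 = 1.081358
p(1.34) ≈ 1.0814

1.0814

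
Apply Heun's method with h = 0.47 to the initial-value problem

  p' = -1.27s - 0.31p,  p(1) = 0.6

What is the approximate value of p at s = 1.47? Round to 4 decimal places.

-0.1747

Heun: k1 = f(s_n, p_n); k2 = f(s_n + h, p_n + h·k1); p_{n+1} = p_n + (h/2)·(k1 + k2).
s=1.000000, p=0.600000:
  k1 = f(1.000000, 0.600000) = -1.456000
  k2 = f(1.470000, -0.084320) = -1.840761
  p ← 0.600000 + (0.47/2)·(-1.456000 + (-1.840761)) = -0.174739
p(1.47) ≈ -0.1747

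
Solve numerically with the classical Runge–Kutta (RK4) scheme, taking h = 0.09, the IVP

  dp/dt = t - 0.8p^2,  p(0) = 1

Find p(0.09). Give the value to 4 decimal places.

0.9367

RK4: k1 = f(t_n, p_n); k2 = f(t_n + h/2, p_n + (h/2)·k1); k3 = f(t_n + h/2, p_n + (h/2)·k2); k4 = f(t_n + h, p_n + h·k3); p_{n+1} = p_n + (h/6)·(k1 + 2k2 + 2k3 + k4).
t=0.000000, p=1.000000:
  k1 = f(0.000000, 1.000000) = -0.800000
  k2 = f(0.045000, 0.964000) = -0.698437
  k3 = f(0.045000, 0.968570) = -0.705503
  k4 = f(0.090000, 0.936505) = -0.611633
  p ← 1.000000 + (0.09/6)·(k1 + 2k2 + 2k3 + k4) = 0.936707
p(0.09) ≈ 0.9367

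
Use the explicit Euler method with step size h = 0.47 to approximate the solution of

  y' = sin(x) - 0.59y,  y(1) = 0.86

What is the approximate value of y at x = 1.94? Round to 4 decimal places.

1.2026

Euler: y_{n+1} = y_n + h·f(x_n, y_n).
x=1.000000, y=0.860000: f=0.334071 → y ← 0.860000 + 0.47·0.334071 = 1.017013
x=1.470000, y=1.017013: f=0.394886 → y ← 1.017013 + 0.47·0.394886 = 1.202610
y(1.94) ≈ 1.2026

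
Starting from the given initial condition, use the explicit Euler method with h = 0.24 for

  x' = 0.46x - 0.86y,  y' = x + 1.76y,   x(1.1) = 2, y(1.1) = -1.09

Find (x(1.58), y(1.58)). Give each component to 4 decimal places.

Euler on (x,y): x_{n+1} = x_n + h·x', y_{n+1} = y_n + h·y'.
1.100000: (2.000000, -1.090000); f=(1.857400, 0.081600) → (2.445776, -1.070416)
1.340000: (2.445776, -1.070416); f=(2.045615, 0.561844) → (2.936724, -0.935573)
(x(1.58), y(1.58)) ≈ (2.9367, -0.9356)

2.9367, -0.9356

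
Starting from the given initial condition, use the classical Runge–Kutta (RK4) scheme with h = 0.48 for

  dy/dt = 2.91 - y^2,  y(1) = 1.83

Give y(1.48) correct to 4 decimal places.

RK4: k1 = f(t_n, y_n); k2 = f(t_n + h/2, y_n + (h/2)·k1); k3 = f(t_n + h/2, y_n + (h/2)·k2); k4 = f(t_n + h, y_n + h·k3); y_{n+1} = y_n + (h/6)·(k1 + 2k2 + 2k3 + k4).
t=1.000000, y=1.830000:
  k1 = f(1.000000, 1.830000) = -0.438900
  k2 = f(1.240000, 1.724664) = -0.064466
  k3 = f(1.240000, 1.814528) = -0.382513
  k4 = f(1.480000, 1.646394) = 0.199387
  y ← 1.830000 + (0.48/6)·(k1 + 2k2 + 2k3 + k4) = 1.739322
y(1.48) ≈ 1.7393

1.7393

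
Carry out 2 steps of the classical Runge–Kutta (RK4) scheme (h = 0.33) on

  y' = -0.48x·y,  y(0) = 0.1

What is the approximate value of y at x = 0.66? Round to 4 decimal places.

0.0901

RK4: k1 = f(x_n, y_n); k2 = f(x_n + h/2, y_n + (h/2)·k1); k3 = f(x_n + h/2, y_n + (h/2)·k2); k4 = f(x_n + h, y_n + h·k3); y_{n+1} = y_n + (h/6)·(k1 + 2k2 + 2k3 + k4).
x=0.000000, y=0.100000:
  k1 = f(0.000000, 0.100000) = 0.000000
  k2 = f(0.165000, 0.100000) = -0.007920
  k3 = f(0.165000, 0.098693) = -0.007817
  k4 = f(0.330000, 0.097421) = -0.015431
  y ← 0.100000 + (0.33/6)·(k1 + 2k2 + 2k3 + k4) = 0.097420
x=0.330000, y=0.097420:
  k1 = f(0.330000, 0.097420) = -0.015431
  k2 = f(0.495000, 0.094874) = -0.022542
  k3 = f(0.495000, 0.093701) = -0.022263
  k4 = f(0.660000, 0.090073) = -0.028535
  y ← 0.097420 + (0.33/6)·(k1 + 2k2 + 2k3 + k4) = 0.090073
y(0.66) ≈ 0.0901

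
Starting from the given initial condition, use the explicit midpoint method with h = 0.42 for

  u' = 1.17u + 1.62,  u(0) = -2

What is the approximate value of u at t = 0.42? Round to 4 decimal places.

-2.3767

Midpoint: k1 = f(t_n, u_n); k2 = f(t_n + h/2, u_n + (h/2)·k1); u_{n+1} = u_n + h·k2.
t=0.000000, u=-2.000000:
  k1 = f(0.000000, -2.000000) = -0.720000
  k2 = f(0.210000, -2.151200) = -0.896904
  u ← -2.000000 + 0.42·(-0.896904) = -2.376700
u(0.42) ≈ -2.3767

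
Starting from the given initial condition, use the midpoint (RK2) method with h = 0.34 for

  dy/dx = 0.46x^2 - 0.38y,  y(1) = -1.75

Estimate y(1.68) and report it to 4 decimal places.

Midpoint: k1 = f(x_n, y_n); k2 = f(x_n + h/2, y_n + (h/2)·k1); y_{n+1} = y_n + h·k2.
x=1.000000, y=-1.750000:
  k1 = f(1.000000, -1.750000) = 1.125000
  k2 = f(1.170000, -1.558750) = 1.222019
  y ← -1.750000 + 0.34·1.222019 = -1.334514
x=1.340000, y=-1.334514:
  k1 = f(1.340000, -1.334514) = 1.333091
  k2 = f(1.510000, -1.107888) = 1.469843
  y ← -1.334514 + 0.34·1.469843 = -0.834767
y(1.68) ≈ -0.8348

-0.8348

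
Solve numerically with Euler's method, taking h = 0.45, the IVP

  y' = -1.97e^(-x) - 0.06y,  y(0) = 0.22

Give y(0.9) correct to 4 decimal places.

Euler: y_{n+1} = y_n + h·f(x_n, y_n).
x=0.000000, y=0.220000: f=-1.983200 → y ← 0.220000 + 0.45·(-1.983200) = -0.672440
x=0.450000, y=-0.672440: f=-1.215781 → y ← -0.672440 + 0.45·(-1.215781) = -1.219541
y(0.9) ≈ -1.2195

-1.2195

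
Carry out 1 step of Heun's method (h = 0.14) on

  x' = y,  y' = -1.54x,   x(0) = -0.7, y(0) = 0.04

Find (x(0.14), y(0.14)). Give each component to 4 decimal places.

-0.6838, 0.1903

Heun on (x,y): k1 = f(t_n, state_n); k2 = f(t_n + h, state_n + h·k1); state_{n+1} = state_n + (h/2)·(k1 + k2).
0.000000: (-0.700000, 0.040000)
  k1 = (0.040000, 1.078000)
  predictor → (-0.694400, 0.190920)
  k2 = (0.190920, 1.069376)
  → (-0.683836, 0.190316)
(x(0.14), y(0.14)) ≈ (-0.6838, 0.1903)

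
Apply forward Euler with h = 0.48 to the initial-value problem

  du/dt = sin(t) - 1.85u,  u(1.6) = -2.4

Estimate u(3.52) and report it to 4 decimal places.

0.0838

Euler: u_{n+1} = u_n + h·f(t_n, u_n).
t=1.600000, u=-2.400000: f=5.439574 → u ← -2.400000 + 0.48·5.439574 = 0.210995
t=2.080000, u=0.210995: f=0.482792 → u ← 0.210995 + 0.48·0.482792 = 0.442735
t=2.560000, u=0.442735: f=-0.269705 → u ← 0.442735 + 0.48·(-0.269705) = 0.313277
t=3.040000, u=0.313277: f=-0.478144 → u ← 0.313277 + 0.48·(-0.478144) = 0.083768
u(3.52) ≈ 0.0838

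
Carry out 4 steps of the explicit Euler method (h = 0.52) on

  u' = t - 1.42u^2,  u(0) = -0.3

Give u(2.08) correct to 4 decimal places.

Euler: u_{n+1} = u_n + h·f(t_n, u_n).
t=0.000000, u=-0.300000: f=-0.127800 → u ← -0.300000 + 0.52·(-0.127800) = -0.366456
t=0.520000, u=-0.366456: f=0.329308 → u ← -0.366456 + 0.52·0.329308 = -0.195216
t=1.040000, u=-0.195216: f=0.985885 → u ← -0.195216 + 0.52·0.985885 = 0.317444
t=1.560000, u=0.317444: f=1.416905 → u ← 0.317444 + 0.52·1.416905 = 1.054235
u(2.08) ≈ 1.0542

1.0542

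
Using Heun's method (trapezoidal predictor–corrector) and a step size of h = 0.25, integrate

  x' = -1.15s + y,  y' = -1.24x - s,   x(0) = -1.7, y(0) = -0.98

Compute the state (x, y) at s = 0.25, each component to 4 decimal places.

Heun on (x,y): k1 = f(s_n, state_n); k2 = f(s_n + h, state_n + h·k1); state_{n+1} = state_n + (h/2)·(k1 + k2).
0.000000: (-1.700000, -0.980000)
  k1 = (-0.980000, 2.108000)
  predictor → (-1.945000, -0.453000)
  k2 = (-0.740500, 2.161800)
  → (-1.915062, -0.446275)
(x(0.25), y(0.25)) ≈ (-1.9151, -0.4463)

-1.9151, -0.4463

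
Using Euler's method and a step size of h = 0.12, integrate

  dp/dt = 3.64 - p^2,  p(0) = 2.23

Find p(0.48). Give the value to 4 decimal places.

Euler: p_{n+1} = p_n + h·f(t_n, p_n).
t=0.000000, p=2.230000: f=-1.332900 → p ← 2.230000 + 0.12·(-1.332900) = 2.070052
t=0.120000, p=2.070052: f=-0.645115 → p ← 2.070052 + 0.12·(-0.645115) = 1.992638
t=0.240000, p=1.992638: f=-0.330607 → p ← 1.992638 + 0.12·(-0.330607) = 1.952965
t=0.360000, p=1.952965: f=-0.174074 → p ← 1.952965 + 0.12·(-0.174074) = 1.932077
p(0.48) ≈ 1.9321

1.9321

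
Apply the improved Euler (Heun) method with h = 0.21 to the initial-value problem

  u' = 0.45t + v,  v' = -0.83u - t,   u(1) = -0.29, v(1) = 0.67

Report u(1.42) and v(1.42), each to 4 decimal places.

0.1354, 0.1841

Heun on (u,v): k1 = f(t_n, state_n); k2 = f(t_n + h, state_n + h·k1); state_{n+1} = state_n + (h/2)·(k1 + k2).
1.000000: (-0.290000, 0.670000)
  k1 = (1.120000, -0.759300)
  predictor → (-0.054800, 0.510547)
  k2 = (1.055047, -1.164516)
  → (-0.061620, 0.467999)
1.210000: (-0.061620, 0.467999)
  k1 = (1.012499, -1.158855)
  predictor → (0.151005, 0.224640)
  k2 = (0.863640, -1.545334)
  → (0.135375, 0.184059)
(u(1.42), v(1.42)) ≈ (0.1354, 0.1841)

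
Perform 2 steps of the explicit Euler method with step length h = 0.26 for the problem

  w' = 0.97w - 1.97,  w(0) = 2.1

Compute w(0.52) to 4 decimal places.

Euler: w_{n+1} = w_n + h·f(t_n, w_n).
t=0.000000, w=2.100000: f=0.067000 → w ← 2.100000 + 0.26·0.067000 = 2.117420
t=0.260000, w=2.117420: f=0.083897 → w ← 2.117420 + 0.26·0.083897 = 2.139233
w(0.52) ≈ 2.1392

2.1392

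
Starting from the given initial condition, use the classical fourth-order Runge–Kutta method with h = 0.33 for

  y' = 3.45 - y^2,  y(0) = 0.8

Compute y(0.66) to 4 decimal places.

1.7273

RK4: k1 = f(t_n, y_n); k2 = f(t_n + h/2, y_n + (h/2)·k1); k3 = f(t_n + h/2, y_n + (h/2)·k2); k4 = f(t_n + h, y_n + h·k3); y_{n+1} = y_n + (h/6)·(k1 + 2k2 + 2k3 + k4).
t=0.000000, y=0.800000:
  k1 = f(0.000000, 0.800000) = 2.810000
  k2 = f(0.165000, 1.263650) = 1.853189
  k3 = f(0.165000, 1.105776) = 2.227259
  k4 = f(0.330000, 1.534996) = 1.093789
  y ← 0.800000 + (0.33/6)·(k1 + 2k2 + 2k3 + k4) = 1.463558
t=0.330000, y=1.463558:
  k1 = f(0.330000, 1.463558) = 1.307999
  k2 = f(0.495000, 1.679377) = 0.629691
  k3 = f(0.495000, 1.567457) = 0.993079
  k4 = f(0.660000, 1.791274) = 0.241338
  y ← 1.463558 + (0.33/6)·(k1 + 2k2 + 2k3 + k4) = 1.727276
y(0.66) ≈ 1.7273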